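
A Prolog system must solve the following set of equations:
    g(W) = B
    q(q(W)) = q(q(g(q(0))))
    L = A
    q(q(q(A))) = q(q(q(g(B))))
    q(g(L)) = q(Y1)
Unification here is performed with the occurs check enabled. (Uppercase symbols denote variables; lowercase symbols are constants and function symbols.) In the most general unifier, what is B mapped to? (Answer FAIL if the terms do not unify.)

Bind B := g(W); substituting into the one remaining equation that mentions B gives: q(q(q(A))) = q(q(q(g(g(W))))).
Decompose q/1: q(W) = q(g(q(0))).
Decompose q/1: W = g(q(0)).
Bind W := g(q(0)); substituting into the one remaining equation that mentions W gives: q(q(q(A))) = q(q(q(g(g(g(q(0))))))). Substituting into the earlier binding gives B := g(g(q(0))).
Bind L := A; substituting into the one remaining equation that mentions L gives: q(g(A)) = q(Y1).
Decompose q/1: q(q(A)) = q(q(g(g(g(q(0)))))).
Decompose q/1: q(A) = q(g(g(g(q(0))))).
Decompose q/1: A = g(g(g(q(0)))).
Bind A := g(g(g(q(0)))); substituting into the remaining equation gives: q(g(g(g(g(q(0)))))) = q(Y1). Substituting into the earlier binding gives L := g(g(g(q(0)))).
Decompose q/1: g(g(g(g(q(0))))) = Y1.
Bind Y1 := g(g(g(g(q(0))))).
MGU = { B ↦ g(g(q(0))), W ↦ g(q(0)), L ↦ g(g(g(q(0)))), A ↦ g(g(g(q(0)))), Y1 ↦ g(g(g(g(q(0))))) }, so B ↦ g(g(q(0))).

g(g(q(0)))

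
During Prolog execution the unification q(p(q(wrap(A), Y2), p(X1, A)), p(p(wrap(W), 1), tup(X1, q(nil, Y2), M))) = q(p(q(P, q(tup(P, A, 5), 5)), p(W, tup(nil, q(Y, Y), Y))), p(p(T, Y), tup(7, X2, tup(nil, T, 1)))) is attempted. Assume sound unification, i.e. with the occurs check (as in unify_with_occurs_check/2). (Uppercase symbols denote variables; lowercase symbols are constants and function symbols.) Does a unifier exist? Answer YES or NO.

YES

Decompose q/2: p(q(wrap(A), Y2), p(X1, A)) = p(q(P, q(tup(P, A, 5), 5)), p(W, tup(nil, q(Y, Y), Y))),  p(p(wrap(W), 1), tup(X1, q(nil, Y2), M)) = p(p(T, Y), tup(7, X2, tup(nil, T, 1))).
Decompose p/2: q(wrap(A), Y2) = q(P, q(tup(P, A, 5), 5)),  p(X1, A) = p(W, tup(nil, q(Y, Y), Y)).
Decompose q/2: wrap(A) = P,  Y2 = q(tup(P, A, 5), 5).
Bind P := wrap(A); substituting into the one remaining equation that mentions P gives: Y2 = q(tup(wrap(A), A, 5), 5).
Bind Y2 := q(tup(wrap(A), A, 5), 5); substituting into the one remaining equation that mentions Y2 gives: p(p(wrap(W), 1), tup(X1, q(nil, q(tup(wrap(A), A, 5), 5)), M)) = p(p(T, Y), tup(7, X2, tup(nil, T, 1))).
Decompose p/2: X1 = W,  A = tup(nil, q(Y, Y), Y).
Bind X1 := W; substituting into the one remaining equation that mentions X1 gives: p(p(wrap(W), 1), tup(W, q(nil, q(tup(wrap(A), A, 5), 5)), M)) = p(p(T, Y), tup(7, X2, tup(nil, T, 1))).
Bind A := tup(nil, q(Y, Y), Y); substituting into the remaining equation gives: p(p(wrap(W), 1), tup(W, q(nil, q(tup(wrap(tup(nil, q(Y, Y), Y)), tup(nil, q(Y, Y), Y), 5), 5)), M)) = p(p(T, Y), tup(7, X2, tup(nil, T, 1))). Substituting into the earlier bindings gives P := wrap(tup(nil, q(Y, Y), Y)), Y2 := q(tup(wrap(tup(nil, q(Y, Y), Y)), tup(nil, q(Y, Y), Y), 5), 5).
Decompose p/2: p(wrap(W), 1) = p(T, Y),  tup(W, q(nil, q(tup(wrap(tup(nil, q(Y, Y), Y)), tup(nil, q(Y, Y), Y), 5), 5)), M) = tup(7, X2, tup(nil, T, 1)).
Decompose p/2: wrap(W) = T,  1 = Y.
Bind T := wrap(W); substituting into the one remaining equation that mentions T gives: tup(W, q(nil, q(tup(wrap(tup(nil, q(Y, Y), Y)), tup(nil, q(Y, Y), Y), 5), 5)), M) = tup(7, X2, tup(nil, wrap(W), 1)).
Bind Y := 1; substituting into the remaining equation gives: tup(W, q(nil, q(tup(wrap(tup(nil, q(1, 1), 1)), tup(nil, q(1, 1), 1), 5), 5)), M) = tup(7, X2, tup(nil, wrap(W), 1)). Substituting into the earlier bindings gives P := wrap(tup(nil, q(1, 1), 1)), Y2 := q(tup(wrap(tup(nil, q(1, 1), 1)), tup(nil, q(1, 1), 1), 5), 5), A := tup(nil, q(1, 1), 1).
Decompose tup/3: W = 7,  q(nil, q(tup(wrap(tup(nil, q(1, 1), 1)), tup(nil, q(1, 1), 1), 5), 5)) = X2,  M = tup(nil, wrap(W), 1).
Bind W := 7; substituting into the one remaining equation that mentions W gives: M = tup(nil, wrap(7), 1). Substituting into the earlier bindings gives X1 := 7, T := wrap(7).
Bind X2 := q(nil, q(tup(wrap(tup(nil, q(1, 1), 1)), tup(nil, q(1, 1), 1), 5), 5)); no other remaining equation mentions X2.
Bind M := tup(nil, wrap(7), 1).
No equations remain and no clash or occurs-check failure arose, so a unifier exists.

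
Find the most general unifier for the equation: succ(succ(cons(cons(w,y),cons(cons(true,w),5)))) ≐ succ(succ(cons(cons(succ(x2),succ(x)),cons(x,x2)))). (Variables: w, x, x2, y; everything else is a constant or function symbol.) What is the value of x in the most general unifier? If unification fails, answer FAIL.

cons(true,succ(5))

Decompose succ/1: succ(cons(cons(w,y),cons(cons(true,w),5))) ≐ succ(cons(cons(succ(x2),succ(x)),cons(x,x2))).
Decompose succ/1: cons(cons(w,y),cons(cons(true,w),5)) ≐ cons(cons(succ(x2),succ(x)),cons(x,x2)).
Decompose cons/2: cons(w,y) ≐ cons(succ(x2),succ(x)),  cons(cons(true,w),5) ≐ cons(x,x2).
Decompose cons/2: w ≐ succ(x2),  y ≐ succ(x).
Bind w := succ(x2); substituting into the one remaining equation that mentions w gives: cons(cons(true,succ(x2)),5) ≐ cons(x,x2).
Bind y := succ(x); no other remaining equation mentions y.
Decompose cons/2: cons(true,succ(x2)) ≐ x,  5 ≐ x2.
Bind x := cons(true,succ(x2)); no other remaining equation mentions x. Substituting into the earlier binding gives y := succ(cons(true,succ(x2))).
Bind x2 := 5. Substituting into the earlier bindings gives w := succ(5), y := succ(cons(true,succ(5))), x := cons(true,succ(5)).
MGU = { w ↦ succ(5), y ↦ succ(cons(true,succ(5))), x ↦ cons(true,succ(5)), x2 ↦ 5 }, so x ↦ cons(true,succ(5)).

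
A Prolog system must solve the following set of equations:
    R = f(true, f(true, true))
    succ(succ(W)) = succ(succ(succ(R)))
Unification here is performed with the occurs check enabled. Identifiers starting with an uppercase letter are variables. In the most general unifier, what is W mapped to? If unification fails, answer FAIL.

Bind R := f(true, f(true, true)); substituting into the remaining equation gives: succ(succ(W)) = succ(succ(succ(f(true, f(true, true))))).
Decompose succ/1: succ(W) = succ(succ(f(true, f(true, true)))).
Decompose succ/1: W = succ(f(true, f(true, true))).
Bind W := succ(f(true, f(true, true))).
MGU = { R ↦ f(true, f(true, true)), W ↦ succ(f(true, f(true, true))) }, so W ↦ succ(f(true, f(true, true))).

succ(f(true, f(true, true)))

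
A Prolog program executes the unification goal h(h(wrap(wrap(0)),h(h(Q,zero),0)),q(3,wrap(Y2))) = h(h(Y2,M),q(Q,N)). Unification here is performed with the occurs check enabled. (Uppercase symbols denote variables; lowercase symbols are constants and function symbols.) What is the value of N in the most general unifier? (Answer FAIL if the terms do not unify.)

wrap(wrap(wrap(0)))

Decompose h/2: h(wrap(wrap(0)),h(h(Q,zero),0)) = h(Y2,M),  q(3,wrap(Y2)) = q(Q,N).
Decompose h/2: wrap(wrap(0)) = Y2,  h(h(Q,zero),0) = M.
Bind Y2 := wrap(wrap(0)); substituting into the one remaining equation that mentions Y2 gives: q(3,wrap(wrap(wrap(0)))) = q(Q,N).
Bind M := h(h(Q,zero),0); no other remaining equation mentions M.
Decompose q/2: 3 = Q,  wrap(wrap(wrap(0))) = N.
Bind Q := 3; no other remaining equation mentions Q. Substituting into the earlier binding gives M := h(h(3,zero),0).
Bind N := wrap(wrap(wrap(0))).
MGU = { Y2 = wrap(wrap(0)), M = h(h(3,zero),0), Q = 3, N = wrap(wrap(wrap(0))) }, so N = wrap(wrap(wrap(0))).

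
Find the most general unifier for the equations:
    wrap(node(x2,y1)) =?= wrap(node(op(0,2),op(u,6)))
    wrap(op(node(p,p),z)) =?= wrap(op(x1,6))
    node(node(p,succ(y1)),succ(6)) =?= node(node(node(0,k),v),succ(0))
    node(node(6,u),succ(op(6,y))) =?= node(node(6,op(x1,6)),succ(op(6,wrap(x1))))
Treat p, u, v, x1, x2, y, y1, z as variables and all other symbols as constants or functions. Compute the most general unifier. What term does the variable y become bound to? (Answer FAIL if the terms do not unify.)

FAIL

Decompose wrap/1: node(x2,y1) =?= node(op(0,2),op(u,6)).
Decompose node/2: x2 =?= op(0,2),  y1 =?= op(u,6).
Bind x2 := op(0,2); no other remaining equation mentions x2.
Bind y1 := op(u,6); substituting into the one remaining equation that mentions y1 gives: node(node(p,succ(op(u,6))),succ(6)) =?= node(node(node(0,k),v),succ(0)).
Decompose wrap/1: op(node(p,p),z) =?= op(x1,6).
Decompose op/2: node(p,p) =?= x1,  z =?= 6.
Bind x1 := node(p,p); substituting into the one remaining equation that mentions x1 gives: node(node(6,u),succ(op(6,y))) =?= node(node(6,op(node(p,p),6)),succ(op(6,wrap(node(p,p))))).
Bind z := 6; no other remaining equation mentions z.
Decompose node/2: node(p,succ(op(u,6))) =?= node(node(0,k),v),  succ(6) =?= succ(0).
Decompose node/2: p =?= node(0,k),  succ(op(u,6)) =?= v.
Bind p := node(0,k); substituting into the one remaining equation that mentions p gives: node(node(6,u),succ(op(6,y))) =?= node(node(6,op(node(node(0,k),node(0,k)),6)),succ(op(6,wrap(node(node(0,k),node(0,k)))))). Substituting into the earlier binding gives x1 := node(node(0,k),node(0,k)).
Bind v := succ(op(u,6)); no other remaining equation mentions v.
Decompose succ/1: 6 =?= 0.
Clash: constants 6 and 0 differ; no unifier exists.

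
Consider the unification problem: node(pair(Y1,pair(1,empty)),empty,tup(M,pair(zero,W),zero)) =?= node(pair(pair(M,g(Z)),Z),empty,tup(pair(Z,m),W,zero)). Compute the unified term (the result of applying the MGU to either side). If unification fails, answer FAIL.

Decompose node/3: pair(Y1,pair(1,empty)) =?= pair(pair(M,g(Z)),Z),  empty =?= empty,  tup(M,pair(zero,W),zero) =?= tup(pair(Z,m),W,zero).
Decompose pair/2: Y1 =?= pair(M,g(Z)),  pair(1,empty) =?= Z.
Bind Y1 := pair(M,g(Z)); no other remaining equation mentions Y1.
Bind Z := pair(1,empty); substituting into the one remaining equation that mentions Z gives: tup(M,pair(zero,W),zero) =?= tup(pair(pair(1,empty),m),W,zero). Substituting into the earlier binding gives Y1 := pair(M,g(pair(1,empty))).
Delete trivial equation empty =?= empty.
Decompose tup/3: M =?= pair(pair(1,empty),m),  pair(zero,W) =?= W,  zero =?= zero.
Bind M := pair(pair(1,empty),m); no other remaining equation mentions M. Substituting into the earlier binding gives Y1 := pair(pair(pair(1,empty),m),g(pair(1,empty))).
Occurs check fails: W occurs in pair(zero,W); the equation W =?= pair(zero,W) has no finite solution.

FAIL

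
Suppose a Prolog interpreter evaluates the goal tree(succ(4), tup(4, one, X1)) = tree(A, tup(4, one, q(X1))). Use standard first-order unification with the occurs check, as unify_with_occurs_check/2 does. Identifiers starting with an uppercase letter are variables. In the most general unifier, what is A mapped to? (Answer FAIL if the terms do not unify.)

FAIL

Decompose tree/2: succ(4) = A,  tup(4, one, X1) = tup(4, one, q(X1)).
Bind A := succ(4); no other remaining equation mentions A.
Decompose tup/3: 4 = 4,  one = one,  X1 = q(X1).
Delete trivial equation 4 = 4.
Delete trivial equation one = one.
Occurs check fails: X1 occurs in q(X1); the equation X1 = q(X1) has no finite solution.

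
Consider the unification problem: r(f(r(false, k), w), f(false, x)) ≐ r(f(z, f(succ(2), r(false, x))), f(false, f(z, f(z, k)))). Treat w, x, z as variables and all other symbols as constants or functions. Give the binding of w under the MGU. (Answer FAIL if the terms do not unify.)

f(succ(2), r(false, f(r(false, k), f(r(false, k), k))))

Decompose r/2: f(r(false, k), w) ≐ f(z, f(succ(2), r(false, x))),  f(false, x) ≐ f(false, f(z, f(z, k))).
Decompose f/2: r(false, k) ≐ z,  w ≐ f(succ(2), r(false, x)).
Bind z := r(false, k); substituting into the one remaining equation that mentions z gives: f(false, x) ≐ f(false, f(r(false, k), f(r(false, k), k))).
Bind w := f(succ(2), r(false, x)); no other remaining equation mentions w.
Decompose f/2: false ≐ false,  x ≐ f(r(false, k), f(r(false, k), k)).
Delete trivial equation false ≐ false.
Bind x := f(r(false, k), f(r(false, k), k)). Substituting into the earlier binding gives w := f(succ(2), r(false, f(r(false, k), f(r(false, k), k)))).
MGU = { z -> r(false, k), w -> f(succ(2), r(false, f(r(false, k), f(r(false, k), k)))), x -> f(r(false, k), f(r(false, k), k)) }, so w -> f(succ(2), r(false, f(r(false, k), f(r(false, k), k)))).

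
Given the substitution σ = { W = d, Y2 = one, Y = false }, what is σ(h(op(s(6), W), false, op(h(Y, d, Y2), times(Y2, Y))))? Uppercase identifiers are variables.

Replace each occurrence of W with d.
Replace each occurrence of Y2 with one.
Replace each occurrence of Y with false.
Result: h(op(s(6), d), false, op(h(false, d, one), times(one, false))).

h(op(s(6), d), false, op(h(false, d, one), times(one, false)))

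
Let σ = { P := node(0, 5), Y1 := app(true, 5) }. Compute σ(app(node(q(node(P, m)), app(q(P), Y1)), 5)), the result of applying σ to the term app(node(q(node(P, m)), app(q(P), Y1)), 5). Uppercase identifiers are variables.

Replace each occurrence of P with node(0, 5).
Replace each occurrence of Y1 with app(true, 5).
Result: app(node(q(node(node(0, 5), m)), app(q(node(0, 5)), app(true, 5))), 5).

app(node(q(node(node(0, 5), m)), app(q(node(0, 5)), app(true, 5))), 5)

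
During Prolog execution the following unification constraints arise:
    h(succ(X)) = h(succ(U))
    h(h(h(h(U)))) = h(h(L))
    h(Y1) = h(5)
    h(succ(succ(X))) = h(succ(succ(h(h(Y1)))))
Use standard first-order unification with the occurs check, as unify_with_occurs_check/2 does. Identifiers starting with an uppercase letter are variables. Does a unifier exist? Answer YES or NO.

Decompose h/1: succ(X) = succ(U).
Decompose succ/1: X = U.
Bind X := U; substituting into the one remaining equation that mentions X gives: h(succ(succ(U))) = h(succ(succ(h(h(Y1))))).
Decompose h/1: h(h(h(U))) = h(L).
Decompose h/1: h(h(U)) = L.
Bind L := h(h(U)); no other remaining equation mentions L.
Decompose h/1: Y1 = 5.
Bind Y1 := 5; substituting into the remaining equation gives: h(succ(succ(U))) = h(succ(succ(h(h(5))))).
Decompose h/1: succ(succ(U)) = succ(succ(h(h(5)))).
Decompose succ/1: succ(U) = succ(h(h(5))).
Decompose succ/1: U = h(h(5)).
Bind U := h(h(5)). Substituting into the earlier bindings gives X := h(h(5)), L := h(h(h(h(5)))).
No equations remain and no clash or occurs-check failure arose, so a unifier exists.

YES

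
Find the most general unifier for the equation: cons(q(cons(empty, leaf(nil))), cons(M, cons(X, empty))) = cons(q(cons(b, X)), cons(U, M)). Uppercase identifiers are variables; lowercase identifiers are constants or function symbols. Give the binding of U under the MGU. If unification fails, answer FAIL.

Decompose cons/2: q(cons(empty, leaf(nil))) = q(cons(b, X)),  cons(M, cons(X, empty)) = cons(U, M).
Decompose q/1: cons(empty, leaf(nil)) = cons(b, X).
Decompose cons/2: empty = b,  leaf(nil) = X.
Clash: constants empty and b differ; no unifier exists.

FAIL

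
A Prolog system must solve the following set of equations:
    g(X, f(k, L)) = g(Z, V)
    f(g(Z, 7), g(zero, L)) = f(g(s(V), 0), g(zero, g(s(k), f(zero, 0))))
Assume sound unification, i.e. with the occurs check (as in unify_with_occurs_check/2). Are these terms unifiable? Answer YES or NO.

Decompose g/2: X = Z,  f(k, L) = V.
Bind X := Z; no other remaining equation mentions X.
Bind V := f(k, L); substituting into the remaining equation gives: f(g(Z, 7), g(zero, L)) = f(g(s(f(k, L)), 0), g(zero, g(s(k), f(zero, 0)))).
Decompose f/2: g(Z, 7) = g(s(f(k, L)), 0),  g(zero, L) = g(zero, g(s(k), f(zero, 0))).
Decompose g/2: Z = s(f(k, L)),  7 = 0.
Bind Z := s(f(k, L)); no other remaining equation mentions Z. Substituting into the earlier binding gives X := s(f(k, L)).
Clash: constants 7 and 0 differ; no unifier exists.

NO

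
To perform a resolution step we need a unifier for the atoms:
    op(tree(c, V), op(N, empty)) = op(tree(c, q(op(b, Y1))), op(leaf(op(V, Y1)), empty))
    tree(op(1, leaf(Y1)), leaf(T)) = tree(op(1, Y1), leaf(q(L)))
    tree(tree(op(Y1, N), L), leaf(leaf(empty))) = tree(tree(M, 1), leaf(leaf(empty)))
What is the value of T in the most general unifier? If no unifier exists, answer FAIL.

Decompose op/2: tree(c, V) = tree(c, q(op(b, Y1))),  op(N, empty) = op(leaf(op(V, Y1)), empty).
Decompose tree/2: c = c,  V = q(op(b, Y1)).
Delete trivial equation c = c.
Bind V := q(op(b, Y1)); substituting into the one remaining equation that mentions V gives: op(N, empty) = op(leaf(op(q(op(b, Y1)), Y1)), empty).
Decompose op/2: N = leaf(op(q(op(b, Y1)), Y1)),  empty = empty.
Bind N := leaf(op(q(op(b, Y1)), Y1)); substituting into the one remaining equation that mentions N gives: tree(tree(op(Y1, leaf(op(q(op(b, Y1)), Y1))), L), leaf(leaf(empty))) = tree(tree(M, 1), leaf(leaf(empty))).
Delete trivial equation empty = empty.
Decompose tree/2: op(1, leaf(Y1)) = op(1, Y1),  leaf(T) = leaf(q(L)).
Decompose op/2: 1 = 1,  leaf(Y1) = Y1.
Delete trivial equation 1 = 1.
Occurs check fails: Y1 occurs in leaf(Y1); the equation Y1 = leaf(Y1) has no finite solution.

FAIL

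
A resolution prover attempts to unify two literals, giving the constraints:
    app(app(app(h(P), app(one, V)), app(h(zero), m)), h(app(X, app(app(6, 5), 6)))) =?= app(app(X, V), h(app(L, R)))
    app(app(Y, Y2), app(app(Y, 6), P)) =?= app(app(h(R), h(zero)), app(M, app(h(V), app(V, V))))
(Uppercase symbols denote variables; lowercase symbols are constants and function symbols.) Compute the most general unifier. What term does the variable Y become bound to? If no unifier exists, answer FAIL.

h(app(app(6, 5), 6))

Decompose app/2: app(app(h(P), app(one, V)), app(h(zero), m)) =?= app(X, V),  h(app(X, app(app(6, 5), 6))) =?= h(app(L, R)).
Decompose app/2: app(h(P), app(one, V)) =?= X,  app(h(zero), m) =?= V.
Bind X := app(h(P), app(one, V)); substituting into the one remaining equation that mentions X gives: h(app(app(h(P), app(one, V)), app(app(6, 5), 6))) =?= h(app(L, R)).
Bind V := app(h(zero), m); substituting into the remaining equations gives: h(app(app(h(P), app(one, app(h(zero), m))), app(app(6, 5), 6))) =?= h(app(L, R)),  app(app(Y, Y2), app(app(Y, 6), P)) =?= app(app(h(R), h(zero)), app(M, app(h(app(h(zero), m)), app(app(h(zero), m), app(h(zero), m))))). Substituting into the earlier binding gives X := app(h(P), app(one, app(h(zero), m))).
Decompose h/1: app(app(h(P), app(one, app(h(zero), m))), app(app(6, 5), 6)) =?= app(L, R).
Decompose app/2: app(h(P), app(one, app(h(zero), m))) =?= L,  app(app(6, 5), 6) =?= R.
Bind L := app(h(P), app(one, app(h(zero), m))); no other remaining equation mentions L.
Bind R := app(app(6, 5), 6); substituting into the remaining equation gives: app(app(Y, Y2), app(app(Y, 6), P)) =?= app(app(h(app(app(6, 5), 6)), h(zero)), app(M, app(h(app(h(zero), m)), app(app(h(zero), m), app(h(zero), m))))).
Decompose app/2: app(Y, Y2) =?= app(h(app(app(6, 5), 6)), h(zero)),  app(app(Y, 6), P) =?= app(M, app(h(app(h(zero), m)), app(app(h(zero), m), app(h(zero), m)))).
Decompose app/2: Y =?= h(app(app(6, 5), 6)),  Y2 =?= h(zero).
Bind Y := h(app(app(6, 5), 6)); substituting into the one remaining equation that mentions Y gives: app(app(h(app(app(6, 5), 6)), 6), P) =?= app(M, app(h(app(h(zero), m)), app(app(h(zero), m), app(h(zero), m)))).
Bind Y2 := h(zero); no other remaining equation mentions Y2.
Decompose app/2: app(h(app(app(6, 5), 6)), 6) =?= M,  P =?= app(h(app(h(zero), m)), app(app(h(zero), m), app(h(zero), m))).
Bind M := app(h(app(app(6, 5), 6)), 6); no other remaining equation mentions M.
Bind P := app(h(app(h(zero), m)), app(app(h(zero), m), app(h(zero), m))). Substituting into the earlier bindings gives X := app(h(app(h(app(h(zero), m)), app(app(h(zero), m), app(h(zero), m)))), app(one, app(h(zero), m))), L := app(h(app(h(app(h(zero), m)), app(app(h(zero), m), app(h(zero), m)))), app(one, app(h(zero), m))).
MGU = { X ↦ app(h(app(h(app(h(zero), m)), app(app(h(zero), m), app(h(zero), m)))), app(one, app(h(zero), m))), V ↦ app(h(zero), m), L ↦ app(h(app(h(app(h(zero), m)), app(app(h(zero), m), app(h(zero), m)))), app(one, app(h(zero), m))), R ↦ app(app(6, 5), 6), Y ↦ h(app(app(6, 5), 6)), Y2 ↦ h(zero), M ↦ app(h(app(app(6, 5), 6)), 6), P ↦ app(h(app(h(zero), m)), app(app(h(zero), m), app(h(zero), m))) }, so Y ↦ h(app(app(6, 5), 6)).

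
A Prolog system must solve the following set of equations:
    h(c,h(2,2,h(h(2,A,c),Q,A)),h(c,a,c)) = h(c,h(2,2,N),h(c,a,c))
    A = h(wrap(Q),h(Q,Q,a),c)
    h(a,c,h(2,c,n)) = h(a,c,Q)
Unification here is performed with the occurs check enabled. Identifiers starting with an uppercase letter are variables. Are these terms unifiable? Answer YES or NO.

YES

Decompose h/3: c = c,  h(2,2,h(h(2,A,c),Q,A)) = h(2,2,N),  h(c,a,c) = h(c,a,c).
Delete trivial equation c = c.
Decompose h/3: 2 = 2,  2 = 2,  h(h(2,A,c),Q,A) = N.
Delete trivial equation 2 = 2.
Delete trivial equation 2 = 2.
Bind N := h(h(2,A,c),Q,A); no other remaining equation mentions N.
Delete trivial equation h(c,a,c) = h(c,a,c).
Bind A := h(wrap(Q),h(Q,Q,a),c); no other remaining equation mentions A. Substituting into the earlier binding gives N := h(h(2,h(wrap(Q),h(Q,Q,a),c),c),Q,h(wrap(Q),h(Q,Q,a),c)).
Decompose h/3: a = a,  c = c,  h(2,c,n) = Q.
Delete trivial equation a = a.
Delete trivial equation c = c.
Bind Q := h(2,c,n). Substituting into the earlier bindings gives N := h(h(2,h(wrap(h(2,c,n)),h(h(2,c,n),h(2,c,n),a),c),c),h(2,c,n),h(wrap(h(2,c,n)),h(h(2,c,n),h(2,c,n),a),c)), A := h(wrap(h(2,c,n)),h(h(2,c,n),h(2,c,n),a),c).
No equations remain and no clash or occurs-check failure arose, so a unifier exists.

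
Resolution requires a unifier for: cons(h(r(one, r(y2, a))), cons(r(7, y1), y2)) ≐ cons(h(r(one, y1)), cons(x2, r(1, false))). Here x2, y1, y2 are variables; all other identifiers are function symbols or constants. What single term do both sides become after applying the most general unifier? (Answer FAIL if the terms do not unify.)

Decompose cons/2: h(r(one, r(y2, a))) ≐ h(r(one, y1)),  cons(r(7, y1), y2) ≐ cons(x2, r(1, false)).
Decompose h/1: r(one, r(y2, a)) ≐ r(one, y1).
Decompose r/2: one ≐ one,  r(y2, a) ≐ y1.
Delete trivial equation one ≐ one.
Bind y1 := r(y2, a); substituting into the remaining equation gives: cons(r(7, r(y2, a)), y2) ≐ cons(x2, r(1, false)).
Decompose cons/2: r(7, r(y2, a)) ≐ x2,  y2 ≐ r(1, false).
Bind x2 := r(7, r(y2, a)); no other remaining equation mentions x2.
Bind y2 := r(1, false). Substituting into the earlier bindings gives y1 := r(r(1, false), a), x2 := r(7, r(r(1, false), a)).
Applying the MGU to either side gives cons(h(r(one, r(r(1, false), a))), cons(r(7, r(r(1, false), a)), r(1, false))).

cons(h(r(one, r(r(1, false), a))), cons(r(7, r(r(1, false), a)), r(1, false)))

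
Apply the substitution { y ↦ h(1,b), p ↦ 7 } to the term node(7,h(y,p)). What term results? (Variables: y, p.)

Replace each occurrence of y with h(1,b).
Replace each occurrence of p with 7.
Result: node(7,h(h(1,b),7)).

node(7,h(h(1,b),7))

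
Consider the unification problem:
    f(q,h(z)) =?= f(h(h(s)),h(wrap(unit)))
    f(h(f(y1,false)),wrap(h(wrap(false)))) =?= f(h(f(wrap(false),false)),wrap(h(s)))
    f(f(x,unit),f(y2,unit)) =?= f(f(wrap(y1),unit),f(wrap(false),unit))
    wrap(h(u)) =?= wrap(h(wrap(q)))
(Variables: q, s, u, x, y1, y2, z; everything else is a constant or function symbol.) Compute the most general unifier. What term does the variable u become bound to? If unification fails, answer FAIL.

Decompose f/2: q =?= h(h(s)),  h(z) =?= h(wrap(unit)).
Bind q := h(h(s)); substituting into the one remaining equation that mentions q gives: wrap(h(u)) =?= wrap(h(wrap(h(h(s))))).
Decompose h/1: z =?= wrap(unit).
Bind z := wrap(unit); no other remaining equation mentions z.
Decompose f/2: h(f(y1,false)) =?= h(f(wrap(false),false)),  wrap(h(wrap(false))) =?= wrap(h(s)).
Decompose h/1: f(y1,false) =?= f(wrap(false),false).
Decompose f/2: y1 =?= wrap(false),  false =?= false.
Bind y1 := wrap(false); substituting into the one remaining equation that mentions y1 gives: f(f(x,unit),f(y2,unit)) =?= f(f(wrap(wrap(false)),unit),f(wrap(false),unit)).
Delete trivial equation false =?= false.
Decompose wrap/1: h(wrap(false)) =?= h(s).
Decompose h/1: wrap(false) =?= s.
Bind s := wrap(false); substituting into the one remaining equation that mentions s gives: wrap(h(u)) =?= wrap(h(wrap(h(h(wrap(false)))))). Substituting into the earlier binding gives q := h(h(wrap(false))).
Decompose f/2: f(x,unit) =?= f(wrap(wrap(false)),unit),  f(y2,unit) =?= f(wrap(false),unit).
Decompose f/2: x =?= wrap(wrap(false)),  unit =?= unit.
Bind x := wrap(wrap(false)); no other remaining equation mentions x.
Delete trivial equation unit =?= unit.
Decompose f/2: y2 =?= wrap(false),  unit =?= unit.
Bind y2 := wrap(false); no other remaining equation mentions y2.
Delete trivial equation unit =?= unit.
Decompose wrap/1: h(u) =?= h(wrap(h(h(wrap(false))))).
Decompose h/1: u =?= wrap(h(h(wrap(false)))).
Bind u := wrap(h(h(wrap(false)))).
MGU = { q := h(h(wrap(false))), z := wrap(unit), y1 := wrap(false), s := wrap(false), x := wrap(wrap(false)), y2 := wrap(false), u := wrap(h(h(wrap(false)))) }, so u := wrap(h(h(wrap(false)))).

wrap(h(h(wrap(false))))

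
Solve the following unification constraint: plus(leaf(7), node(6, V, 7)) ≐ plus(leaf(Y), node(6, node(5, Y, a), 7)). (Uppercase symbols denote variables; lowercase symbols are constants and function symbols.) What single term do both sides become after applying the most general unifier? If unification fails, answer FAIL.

Decompose plus/2: leaf(7) ≐ leaf(Y),  node(6, V, 7) ≐ node(6, node(5, Y, a), 7).
Decompose leaf/1: 7 ≐ Y.
Bind Y := 7; substituting into the remaining equation gives: node(6, V, 7) ≐ node(6, node(5, 7, a), 7).
Decompose node/3: 6 ≐ 6,  V ≐ node(5, 7, a),  7 ≐ 7.
Delete trivial equation 6 ≐ 6.
Bind V := node(5, 7, a); no other remaining equation mentions V.
Delete trivial equation 7 ≐ 7.
Applying the MGU to either side gives plus(leaf(7), node(6, node(5, 7, a), 7)).

plus(leaf(7), node(6, node(5, 7, a), 7))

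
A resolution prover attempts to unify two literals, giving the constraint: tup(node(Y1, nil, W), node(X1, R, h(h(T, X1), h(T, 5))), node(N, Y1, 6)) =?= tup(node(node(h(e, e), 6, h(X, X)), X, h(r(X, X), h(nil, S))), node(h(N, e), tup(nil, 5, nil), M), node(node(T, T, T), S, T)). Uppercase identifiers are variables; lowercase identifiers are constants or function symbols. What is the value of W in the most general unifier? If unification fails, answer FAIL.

Decompose tup/3: node(Y1, nil, W) =?= node(node(h(e, e), 6, h(X, X)), X, h(r(X, X), h(nil, S))),  node(X1, R, h(h(T, X1), h(T, 5))) =?= node(h(N, e), tup(nil, 5, nil), M),  node(N, Y1, 6) =?= node(node(T, T, T), S, T).
Decompose node/3: Y1 =?= node(h(e, e), 6, h(X, X)),  nil =?= X,  W =?= h(r(X, X), h(nil, S)).
Bind Y1 := node(h(e, e), 6, h(X, X)); substituting into the one remaining equation that mentions Y1 gives: node(N, node(h(e, e), 6, h(X, X)), 6) =?= node(node(T, T, T), S, T).
Bind X := nil; substituting into the 2 remaining equations that mention X gives: W =?= h(r(nil, nil), h(nil, S)),  node(N, node(h(e, e), 6, h(nil, nil)), 6) =?= node(node(T, T, T), S, T). Substituting into the earlier binding gives Y1 := node(h(e, e), 6, h(nil, nil)).
Bind W := h(r(nil, nil), h(nil, S)); no other remaining equation mentions W.
Decompose node/3: X1 =?= h(N, e),  R =?= tup(nil, 5, nil),  h(h(T, X1), h(T, 5)) =?= M.
Bind X1 := h(N, e); substituting into the one remaining equation that mentions X1 gives: h(h(T, h(N, e)), h(T, 5)) =?= M.
Bind R := tup(nil, 5, nil); no other remaining equation mentions R.
Bind M := h(h(T, h(N, e)), h(T, 5)); no other remaining equation mentions M.
Decompose node/3: N =?= node(T, T, T),  node(h(e, e), 6, h(nil, nil)) =?= S,  6 =?= T.
Bind N := node(T, T, T); no other remaining equation mentions N. Substituting into the earlier bindings gives X1 := h(node(T, T, T), e), M := h(h(T, h(node(T, T, T), e)), h(T, 5)).
Bind S := node(h(e, e), 6, h(nil, nil)); no other remaining equation mentions S. Substituting into the earlier binding gives W := h(r(nil, nil), h(nil, node(h(e, e), 6, h(nil, nil)))).
Bind T := 6. Substituting into the earlier bindings gives X1 := h(node(6, 6, 6), e), M := h(h(6, h(node(6, 6, 6), e)), h(6, 5)), N := node(6, 6, 6).
MGU = { Y1 -> node(h(e, e), 6, h(nil, nil)), X -> nil, W -> h(r(nil, nil), h(nil, node(h(e, e), 6, h(nil, nil)))), X1 -> h(node(6, 6, 6), e), R -> tup(nil, 5, nil), M -> h(h(6, h(node(6, 6, 6), e)), h(6, 5)), N -> node(6, 6, 6), S -> node(h(e, e), 6, h(nil, nil)), T -> 6 }, so W -> h(r(nil, nil), h(nil, node(h(e, e), 6, h(nil, nil)))).

h(r(nil, nil), h(nil, node(h(e, e), 6, h(nil, nil))))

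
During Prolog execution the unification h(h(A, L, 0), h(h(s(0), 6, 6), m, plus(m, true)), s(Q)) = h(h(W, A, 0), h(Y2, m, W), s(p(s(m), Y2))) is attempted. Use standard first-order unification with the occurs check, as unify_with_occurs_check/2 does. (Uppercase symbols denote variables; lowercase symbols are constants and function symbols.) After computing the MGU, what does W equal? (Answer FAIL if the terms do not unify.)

Decompose h/3: h(A, L, 0) = h(W, A, 0),  h(h(s(0), 6, 6), m, plus(m, true)) = h(Y2, m, W),  s(Q) = s(p(s(m), Y2)).
Decompose h/3: A = W,  L = A,  0 = 0.
Bind A := W; substituting into the one remaining equation that mentions A gives: L = W.
Bind L := W; no other remaining equation mentions L.
Delete trivial equation 0 = 0.
Decompose h/3: h(s(0), 6, 6) = Y2,  m = m,  plus(m, true) = W.
Bind Y2 := h(s(0), 6, 6); substituting into the one remaining equation that mentions Y2 gives: s(Q) = s(p(s(m), h(s(0), 6, 6))).
Delete trivial equation m = m.
Bind W := plus(m, true); no other remaining equation mentions W. Substituting into the earlier bindings gives A := plus(m, true), L := plus(m, true).
Decompose s/1: Q = p(s(m), h(s(0), 6, 6)).
Bind Q := p(s(m), h(s(0), 6, 6)).
MGU = { A = plus(m, true), L = plus(m, true), Y2 = h(s(0), 6, 6), W = plus(m, true), Q = p(s(m), h(s(0), 6, 6)) }, so W = plus(m, true).

plus(m, true)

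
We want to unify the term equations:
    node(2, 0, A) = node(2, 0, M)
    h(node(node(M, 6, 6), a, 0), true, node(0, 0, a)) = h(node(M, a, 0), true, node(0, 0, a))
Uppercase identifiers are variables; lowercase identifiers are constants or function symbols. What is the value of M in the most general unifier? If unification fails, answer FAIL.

Decompose node/3: 2 = 2,  0 = 0,  A = M.
Delete trivial equation 2 = 2.
Delete trivial equation 0 = 0.
Bind A := M; no other remaining equation mentions A.
Decompose h/3: node(node(M, 6, 6), a, 0) = node(M, a, 0),  true = true,  node(0, 0, a) = node(0, 0, a).
Decompose node/3: node(M, 6, 6) = M,  a = a,  0 = 0.
Occurs check fails: M occurs in node(M, 6, 6); the equation M = node(M, 6, 6) has no finite solution.

FAIL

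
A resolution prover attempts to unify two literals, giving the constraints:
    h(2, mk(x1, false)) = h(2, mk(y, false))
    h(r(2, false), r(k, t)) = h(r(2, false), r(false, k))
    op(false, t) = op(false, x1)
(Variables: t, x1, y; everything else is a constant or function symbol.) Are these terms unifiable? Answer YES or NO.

Decompose h/2: 2 = 2,  mk(x1, false) = mk(y, false).
Delete trivial equation 2 = 2.
Decompose mk/2: x1 = y,  false = false.
Bind x1 := y; substituting into the one remaining equation that mentions x1 gives: op(false, t) = op(false, y).
Delete trivial equation false = false.
Decompose h/2: r(2, false) = r(2, false),  r(k, t) = r(false, k).
Delete trivial equation r(2, false) = r(2, false).
Decompose r/2: k = false,  t = k.
Clash: constants k and false differ; no unifier exists.

NO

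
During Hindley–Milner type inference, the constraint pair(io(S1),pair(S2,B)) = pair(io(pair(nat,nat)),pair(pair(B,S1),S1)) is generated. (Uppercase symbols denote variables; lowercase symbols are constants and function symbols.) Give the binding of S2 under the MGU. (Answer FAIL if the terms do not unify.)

pair(pair(nat,nat),pair(nat,nat))

Decompose pair/2: io(S1) = io(pair(nat,nat)),  pair(S2,B) = pair(pair(B,S1),S1).
Decompose io/1: S1 = pair(nat,nat).
Bind S1 := pair(nat,nat); substituting into the remaining equation gives: pair(S2,B) = pair(pair(B,pair(nat,nat)),pair(nat,nat)).
Decompose pair/2: S2 = pair(B,pair(nat,nat)),  B = pair(nat,nat).
Bind S2 := pair(B,pair(nat,nat)); no other remaining equation mentions S2.
Bind B := pair(nat,nat). Substituting into the earlier binding gives S2 := pair(pair(nat,nat),pair(nat,nat)).
MGU = { S1 -> pair(nat,nat), S2 -> pair(pair(nat,nat),pair(nat,nat)), B -> pair(nat,nat) }, so S2 -> pair(pair(nat,nat),pair(nat,nat)).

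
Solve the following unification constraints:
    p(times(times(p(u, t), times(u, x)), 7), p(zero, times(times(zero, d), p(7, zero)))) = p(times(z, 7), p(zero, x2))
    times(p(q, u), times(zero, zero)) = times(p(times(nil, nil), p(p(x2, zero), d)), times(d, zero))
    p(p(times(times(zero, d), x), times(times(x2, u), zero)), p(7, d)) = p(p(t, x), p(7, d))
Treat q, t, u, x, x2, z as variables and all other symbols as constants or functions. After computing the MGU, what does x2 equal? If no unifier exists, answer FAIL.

Decompose p/2: times(times(p(u, t), times(u, x)), 7) = times(z, 7),  p(zero, times(times(zero, d), p(7, zero))) = p(zero, x2).
Decompose times/2: times(p(u, t), times(u, x)) = z,  7 = 7.
Bind z := times(p(u, t), times(u, x)); no other remaining equation mentions z.
Delete trivial equation 7 = 7.
Decompose p/2: zero = zero,  times(times(zero, d), p(7, zero)) = x2.
Delete trivial equation zero = zero.
Bind x2 := times(times(zero, d), p(7, zero)); substituting into the remaining equations gives: times(p(q, u), times(zero, zero)) = times(p(times(nil, nil), p(p(times(times(zero, d), p(7, zero)), zero), d)), times(d, zero)),  p(p(times(times(zero, d), x), times(times(times(times(zero, d), p(7, zero)), u), zero)), p(7, d)) = p(p(t, x), p(7, d)).
Decompose times/2: p(q, u) = p(times(nil, nil), p(p(times(times(zero, d), p(7, zero)), zero), d)),  times(zero, zero) = times(d, zero).
Decompose p/2: q = times(nil, nil),  u = p(p(times(times(zero, d), p(7, zero)), zero), d).
Bind q := times(nil, nil); no other remaining equation mentions q.
Bind u := p(p(times(times(zero, d), p(7, zero)), zero), d); substituting into the one remaining equation that mentions u gives: p(p(times(times(zero, d), x), times(times(times(times(zero, d), p(7, zero)), p(p(times(times(zero, d), p(7, zero)), zero), d)), zero)), p(7, d)) = p(p(t, x), p(7, d)). Substituting into the earlier binding gives z := times(p(p(p(times(times(zero, d), p(7, zero)), zero), d), t), times(p(p(times(times(zero, d), p(7, zero)), zero), d), x)).
Decompose times/2: zero = d,  zero = zero.
Clash: constants zero and d differ; no unifier exists.

FAIL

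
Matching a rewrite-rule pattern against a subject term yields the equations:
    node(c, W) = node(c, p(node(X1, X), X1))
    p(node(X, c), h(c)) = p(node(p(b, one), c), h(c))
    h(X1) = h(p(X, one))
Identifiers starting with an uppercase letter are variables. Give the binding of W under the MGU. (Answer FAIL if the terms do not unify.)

Decompose node/2: c = c,  W = p(node(X1, X), X1).
Delete trivial equation c = c.
Bind W := p(node(X1, X), X1); no other remaining equation mentions W.
Decompose p/2: node(X, c) = node(p(b, one), c),  h(c) = h(c).
Decompose node/2: X = p(b, one),  c = c.
Bind X := p(b, one); substituting into the one remaining equation that mentions X gives: h(X1) = h(p(p(b, one), one)). Substituting into the earlier binding gives W := p(node(X1, p(b, one)), X1).
Delete trivial equation c = c.
Delete trivial equation h(c) = h(c).
Decompose h/1: X1 = p(p(b, one), one).
Bind X1 := p(p(b, one), one). Substituting into the earlier binding gives W := p(node(p(p(b, one), one), p(b, one)), p(p(b, one), one)).
MGU = { W ↦ p(node(p(p(b, one), one), p(b, one)), p(p(b, one), one)), X ↦ p(b, one), X1 ↦ p(p(b, one), one) }, so W ↦ p(node(p(p(b, one), one), p(b, one)), p(p(b, one), one)).

p(node(p(p(b, one), one), p(b, one)), p(p(b, one), one))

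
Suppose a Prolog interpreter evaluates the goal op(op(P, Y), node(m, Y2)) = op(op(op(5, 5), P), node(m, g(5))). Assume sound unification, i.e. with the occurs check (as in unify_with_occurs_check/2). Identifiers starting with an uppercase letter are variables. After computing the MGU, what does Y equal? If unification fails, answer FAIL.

Decompose op/2: op(P, Y) = op(op(5, 5), P),  node(m, Y2) = node(m, g(5)).
Decompose op/2: P = op(5, 5),  Y = P.
Bind P := op(5, 5); substituting into the one remaining equation that mentions P gives: Y = op(5, 5).
Bind Y := op(5, 5); no other remaining equation mentions Y.
Decompose node/2: m = m,  Y2 = g(5).
Delete trivial equation m = m.
Bind Y2 := g(5).
MGU = { P = op(5, 5), Y = op(5, 5), Y2 = g(5) }, so Y = op(5, 5).

op(5, 5)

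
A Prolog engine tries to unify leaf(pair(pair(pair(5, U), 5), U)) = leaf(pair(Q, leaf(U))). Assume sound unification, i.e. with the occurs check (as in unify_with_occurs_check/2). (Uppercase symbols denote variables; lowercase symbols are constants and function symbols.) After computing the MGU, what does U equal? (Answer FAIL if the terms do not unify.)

Decompose leaf/1: pair(pair(pair(5, U), 5), U) = pair(Q, leaf(U)).
Decompose pair/2: pair(pair(5, U), 5) = Q,  U = leaf(U).
Bind Q := pair(pair(5, U), 5); no other remaining equation mentions Q.
Occurs check fails: U occurs in leaf(U); the equation U = leaf(U) has no finite solution.

FAIL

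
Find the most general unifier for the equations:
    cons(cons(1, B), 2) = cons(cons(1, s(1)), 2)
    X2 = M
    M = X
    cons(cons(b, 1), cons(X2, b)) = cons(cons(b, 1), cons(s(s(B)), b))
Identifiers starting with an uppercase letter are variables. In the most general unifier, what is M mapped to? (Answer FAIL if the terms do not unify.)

Decompose cons/2: cons(1, B) = cons(1, s(1)),  2 = 2.
Decompose cons/2: 1 = 1,  B = s(1).
Delete trivial equation 1 = 1.
Bind B := s(1); substituting into the one remaining equation that mentions B gives: cons(cons(b, 1), cons(X2, b)) = cons(cons(b, 1), cons(s(s(s(1))), b)).
Delete trivial equation 2 = 2.
Bind X2 := M; substituting into the one remaining equation that mentions X2 gives: cons(cons(b, 1), cons(M, b)) = cons(cons(b, 1), cons(s(s(s(1))), b)).
Bind M := X; substituting into the remaining equation gives: cons(cons(b, 1), cons(X, b)) = cons(cons(b, 1), cons(s(s(s(1))), b)). Substituting into the earlier binding gives X2 := X.
Decompose cons/2: cons(b, 1) = cons(b, 1),  cons(X, b) = cons(s(s(s(1))), b).
Delete trivial equation cons(b, 1) = cons(b, 1).
Decompose cons/2: X = s(s(s(1))),  b = b.
Bind X := s(s(s(1))); no other remaining equation mentions X. Substituting into the earlier bindings gives X2 := s(s(s(1))), M := s(s(s(1))).
Delete trivial equation b = b.
MGU = { B -> s(1), X2 -> s(s(s(1))), M -> s(s(s(1))), X -> s(s(s(1))) }, so M -> s(s(s(1))).

s(s(s(1)))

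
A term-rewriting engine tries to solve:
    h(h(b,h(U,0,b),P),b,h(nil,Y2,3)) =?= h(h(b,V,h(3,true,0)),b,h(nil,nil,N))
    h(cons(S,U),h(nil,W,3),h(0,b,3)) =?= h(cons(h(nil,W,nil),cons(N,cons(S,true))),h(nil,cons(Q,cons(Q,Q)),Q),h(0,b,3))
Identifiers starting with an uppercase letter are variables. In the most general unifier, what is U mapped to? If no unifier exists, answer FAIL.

cons(3,cons(h(nil,cons(3,cons(3,3)),nil),true))

Decompose h/3: h(b,h(U,0,b),P) =?= h(b,V,h(3,true,0)),  b =?= b,  h(nil,Y2,3) =?= h(nil,nil,N).
Decompose h/3: b =?= b,  h(U,0,b) =?= V,  P =?= h(3,true,0).
Delete trivial equation b =?= b.
Bind V := h(U,0,b); no other remaining equation mentions V.
Bind P := h(3,true,0); no other remaining equation mentions P.
Delete trivial equation b =?= b.
Decompose h/3: nil =?= nil,  Y2 =?= nil,  3 =?= N.
Delete trivial equation nil =?= nil.
Bind Y2 := nil; no other remaining equation mentions Y2.
Bind N := 3; substituting into the remaining equation gives: h(cons(S,U),h(nil,W,3),h(0,b,3)) =?= h(cons(h(nil,W,nil),cons(3,cons(S,true))),h(nil,cons(Q,cons(Q,Q)),Q),h(0,b,3)).
Decompose h/3: cons(S,U) =?= cons(h(nil,W,nil),cons(3,cons(S,true))),  h(nil,W,3) =?= h(nil,cons(Q,cons(Q,Q)),Q),  h(0,b,3) =?= h(0,b,3).
Decompose cons/2: S =?= h(nil,W,nil),  U =?= cons(3,cons(S,true)).
Bind S := h(nil,W,nil); substituting into the one remaining equation that mentions S gives: U =?= cons(3,cons(h(nil,W,nil),true)).
Bind U := cons(3,cons(h(nil,W,nil),true)); no other remaining equation mentions U. Substituting into the earlier binding gives V := h(cons(3,cons(h(nil,W,nil),true)),0,b).
Decompose h/3: nil =?= nil,  W =?= cons(Q,cons(Q,Q)),  3 =?= Q.
Delete trivial equation nil =?= nil.
Bind W := cons(Q,cons(Q,Q)); no other remaining equation mentions W. Substituting into the earlier bindings gives V := h(cons(3,cons(h(nil,cons(Q,cons(Q,Q)),nil),true)),0,b), S := h(nil,cons(Q,cons(Q,Q)),nil), U := cons(3,cons(h(nil,cons(Q,cons(Q,Q)),nil),true)).
Bind Q := 3; no other remaining equation mentions Q. Substituting into the earlier bindings gives V := h(cons(3,cons(h(nil,cons(3,cons(3,3)),nil),true)),0,b), S := h(nil,cons(3,cons(3,3)),nil), U := cons(3,cons(h(nil,cons(3,cons(3,3)),nil),true)), W := cons(3,cons(3,3)).
Delete trivial equation h(0,b,3) =?= h(0,b,3).
MGU = { V -> h(cons(3,cons(h(nil,cons(3,cons(3,3)),nil),true)),0,b), P -> h(3,true,0), Y2 -> nil, N -> 3, S -> h(nil,cons(3,cons(3,3)),nil), U -> cons(3,cons(h(nil,cons(3,cons(3,3)),nil),true)), W -> cons(3,cons(3,3)), Q -> 3 }, so U -> cons(3,cons(h(nil,cons(3,cons(3,3)),nil),true)).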